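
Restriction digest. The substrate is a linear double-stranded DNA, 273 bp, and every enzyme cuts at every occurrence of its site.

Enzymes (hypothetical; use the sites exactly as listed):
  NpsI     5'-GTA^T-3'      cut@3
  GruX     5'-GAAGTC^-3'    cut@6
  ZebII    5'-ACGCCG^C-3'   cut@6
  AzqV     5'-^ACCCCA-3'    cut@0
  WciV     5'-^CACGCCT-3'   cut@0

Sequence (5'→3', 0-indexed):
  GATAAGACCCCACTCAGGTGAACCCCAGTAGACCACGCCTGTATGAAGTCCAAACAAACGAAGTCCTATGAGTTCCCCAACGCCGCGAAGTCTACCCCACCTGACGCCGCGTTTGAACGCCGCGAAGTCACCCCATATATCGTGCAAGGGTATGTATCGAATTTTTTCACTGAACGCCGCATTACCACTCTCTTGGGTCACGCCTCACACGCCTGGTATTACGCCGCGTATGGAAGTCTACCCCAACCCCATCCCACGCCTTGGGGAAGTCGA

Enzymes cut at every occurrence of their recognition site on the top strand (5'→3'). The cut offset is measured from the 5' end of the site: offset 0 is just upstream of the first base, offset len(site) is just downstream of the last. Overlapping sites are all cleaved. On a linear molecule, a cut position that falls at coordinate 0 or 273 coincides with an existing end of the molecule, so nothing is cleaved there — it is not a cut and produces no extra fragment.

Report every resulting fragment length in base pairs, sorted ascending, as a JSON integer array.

Site scan:
  NpsI (GTAT, off=3): starts [40, 149, 153, 215, 227] → cuts [43, 152, 156, 218, 230]
  GruX (GAAGTC, off=6): starts [44, 59, 86, 123, 232, 265] → cuts [50, 65, 92, 129, 238, 271]
  ZebII (ACGCCGC, off=6): starts [79, 103, 116, 173, 220] → cuts [85, 109, 122, 179, 226]
  AzqV (ACCCCA, off=0): starts [6, 21, 93, 129, 239, 245] → cuts [6, 21, 93, 129, 239, 245]
  WciV (CACGCCT, off=0): starts [33, 198, 207, 254] → cuts [33, 198, 207, 254]

All cut coordinates (distinct, sorted): [6, 21, 33, 43, 50, 65, 85, 92, 93, 109, 122, 129, 152, 156, 179, 198, 207, 218, 226, 230, 238, 239, 245, 254, 271]

Fragment lengths:
  [0,6): 6 bp
  [6,21): 15 bp
  [21,33): 12 bp
  [33,43): 10 bp
  [43,50): 7 bp
  [50,65): 15 bp
  [65,85): 20 bp
  [85,92): 7 bp
  [92,93): 1 bp
  [93,109): 16 bp
  [109,122): 13 bp
  [122,129): 7 bp
  [129,152): 23 bp
  [152,156): 4 bp
  [156,179): 23 bp
  [179,198): 19 bp
  [198,207): 9 bp
  [207,218): 11 bp
  [218,226): 8 bp
  [226,230): 4 bp
  [230,238): 8 bp
  [238,239): 1 bp
  [239,245): 6 bp
  [245,254): 9 bp
  [254,271): 17 bp
  [271,273): 2 bp

[1,1,2,4,4,6,6,7,7,7,8,8,9,9,10,11,12,13,15,15,16,17,19,20,23,23]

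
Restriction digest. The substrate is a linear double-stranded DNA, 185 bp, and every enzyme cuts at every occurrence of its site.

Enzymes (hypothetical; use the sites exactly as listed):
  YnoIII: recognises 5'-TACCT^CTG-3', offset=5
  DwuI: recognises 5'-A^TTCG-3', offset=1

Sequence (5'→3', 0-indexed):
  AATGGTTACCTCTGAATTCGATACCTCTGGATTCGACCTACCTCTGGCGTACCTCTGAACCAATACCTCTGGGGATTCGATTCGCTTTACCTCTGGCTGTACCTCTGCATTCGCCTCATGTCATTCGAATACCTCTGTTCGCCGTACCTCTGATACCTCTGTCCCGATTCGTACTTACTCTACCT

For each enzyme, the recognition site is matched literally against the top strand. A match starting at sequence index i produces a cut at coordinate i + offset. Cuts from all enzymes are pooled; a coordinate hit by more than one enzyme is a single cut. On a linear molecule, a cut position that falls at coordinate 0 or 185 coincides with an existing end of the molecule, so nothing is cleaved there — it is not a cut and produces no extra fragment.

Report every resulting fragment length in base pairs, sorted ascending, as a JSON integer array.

[5,5,5,5,7,9,9,10,11,11,11,12,12,12,14,14,15,18]

Site scan:
  YnoIII TACCTCTG/5: at [6, 21, 38, 49, 63, 87, 99, 129, 144, 153] ⇒ [11, 26, 43, 54, 68, 92, 104, 134, 149, 158]
  DwuI ATTCG/1: at [15, 30, 74, 79, 108, 122, 166] ⇒ [16, 31, 75, 80, 109, 123, 167]

Pooled cuts: [11, 16, 26, 31, 43, 54, 68, 75, 80, 92, 104, 109, 123, 134, 149, 158, 167]

Fragment lengths:
  [0,11): 11 bp
  [11,16): 5 bp
  [16,26): 10 bp
  [26,31): 5 bp
  [31,43): 12 bp
  [43,54): 11 bp
  [54,68): 14 bp
  [68,75): 7 bp
  [75,80): 5 bp
  [80,92): 12 bp
  [92,104): 12 bp
  [104,109): 5 bp
  [109,123): 14 bp
  [123,134): 11 bp
  [134,149): 15 bp
  [149,158): 9 bp
  [158,167): 9 bp
  [167,185): 18 bp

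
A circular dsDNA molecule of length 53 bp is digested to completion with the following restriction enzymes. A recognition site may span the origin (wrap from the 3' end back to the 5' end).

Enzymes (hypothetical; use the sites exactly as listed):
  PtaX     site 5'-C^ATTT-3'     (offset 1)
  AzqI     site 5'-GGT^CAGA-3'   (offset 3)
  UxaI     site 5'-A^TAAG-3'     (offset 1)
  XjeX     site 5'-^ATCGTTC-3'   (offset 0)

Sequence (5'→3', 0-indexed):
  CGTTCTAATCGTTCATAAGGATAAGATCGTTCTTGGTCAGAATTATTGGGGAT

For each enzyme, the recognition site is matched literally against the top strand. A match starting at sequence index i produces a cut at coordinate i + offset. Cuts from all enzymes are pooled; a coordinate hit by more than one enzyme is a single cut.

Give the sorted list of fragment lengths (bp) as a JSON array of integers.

[4,6,8,9,12,14]

Per-enzyme occurrences:
  PtaX (CATTT, off=1): no sites
  AzqI GGTCAGA/3: at [34] ⇒ [37]
  UxaI ATAAG/1: at [14, 20] ⇒ [15, 21]
  XjeX ATCGTTC/0: at [7, 25, 51] ⇒ [7, 25, 51]

All cut coordinates (distinct, sorted): [7, 15, 21, 25, 37, 51]

Fragments:
  7→15: 8 bp
  15→21: 6 bp
  21→25: 4 bp
  25→37: 12 bp
  37→51: 14 bp
  51→7 (wrap): 53-51+7 = 9 bp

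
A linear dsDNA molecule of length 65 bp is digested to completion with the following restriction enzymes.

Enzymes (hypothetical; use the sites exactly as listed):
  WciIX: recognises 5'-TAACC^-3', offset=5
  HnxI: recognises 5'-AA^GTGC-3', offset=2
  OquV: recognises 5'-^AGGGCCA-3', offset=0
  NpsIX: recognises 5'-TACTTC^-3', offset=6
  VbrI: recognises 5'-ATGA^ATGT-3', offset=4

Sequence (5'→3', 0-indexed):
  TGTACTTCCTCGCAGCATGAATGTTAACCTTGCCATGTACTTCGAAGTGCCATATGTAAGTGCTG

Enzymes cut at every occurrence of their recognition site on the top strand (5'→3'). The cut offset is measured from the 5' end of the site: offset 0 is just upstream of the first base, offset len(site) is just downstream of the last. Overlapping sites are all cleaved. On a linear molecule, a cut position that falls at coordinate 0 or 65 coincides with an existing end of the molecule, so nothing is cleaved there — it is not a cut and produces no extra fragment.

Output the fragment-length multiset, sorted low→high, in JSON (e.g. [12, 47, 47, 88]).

Per-enzyme occurrences:
  WciIX TAACC/5: at [24] ⇒ [29]
  HnxI AAGTGC/2: at [44, 57] ⇒ [46, 59]
  OquV (AGGGCCA, off=0): no sites
  NpsIX TACTTC/6: at [2, 37] ⇒ [8, 43]
  VbrI ATGAATGT/4: at [16] ⇒ [20]

All cut coordinates (distinct, sorted): [8, 20, 29, 43, 46, 59]

Fragments:
  [0,8): 8 bp
  [8,20): 12 bp
  [20,29): 9 bp
  [29,43): 14 bp
  [43,46): 3 bp
  [46,59): 13 bp
  [59,65): 6 bp

[3,6,8,9,12,13,14]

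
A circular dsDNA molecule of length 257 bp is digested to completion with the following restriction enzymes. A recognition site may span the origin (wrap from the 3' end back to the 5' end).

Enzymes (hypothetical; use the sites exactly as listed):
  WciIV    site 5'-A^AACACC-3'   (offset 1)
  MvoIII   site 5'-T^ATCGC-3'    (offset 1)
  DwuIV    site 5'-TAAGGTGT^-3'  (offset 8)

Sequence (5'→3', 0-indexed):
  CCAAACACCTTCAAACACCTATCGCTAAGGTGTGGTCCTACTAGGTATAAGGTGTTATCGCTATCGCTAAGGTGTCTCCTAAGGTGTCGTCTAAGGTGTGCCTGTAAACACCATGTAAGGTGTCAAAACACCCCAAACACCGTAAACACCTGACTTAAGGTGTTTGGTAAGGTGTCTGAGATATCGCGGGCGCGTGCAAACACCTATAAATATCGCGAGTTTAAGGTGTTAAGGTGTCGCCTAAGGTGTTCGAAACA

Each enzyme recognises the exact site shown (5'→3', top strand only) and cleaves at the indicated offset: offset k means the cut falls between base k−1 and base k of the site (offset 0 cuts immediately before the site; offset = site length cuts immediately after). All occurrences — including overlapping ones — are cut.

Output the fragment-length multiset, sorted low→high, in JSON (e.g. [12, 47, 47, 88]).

[1,3,4,6,7,7,7,7,8,9,9,10,12,12,12,12,13,13,13,16,17,18,19,22]

Site scan:
  WciIV AAACACC/1: at [2, 12, 105, 125, 134, 143, 197, 252] ⇒ [3, 13, 106, 126, 135, 144, 198, 253]
  MvoIII TATCGC/1: at [19, 55, 61, 181, 210] ⇒ [20, 56, 62, 182, 211]
  DwuIV TAAGGTGT/8: at [25, 47, 67, 79, 91, 115, 155, 167, 221, 229, 241] ⇒ [33, 55, 75, 87, 99, 123, 163, 175, 229, 237, 249]

All cut coordinates (distinct, sorted): [3, 13, 20, 33, 55, 56, 62, 75, 87, 99, 106, 123, 126, 135, 144, 163, 175, 182, 198, 211, 229, 237, 249, 253]

Fragments:
  3→13: 10 bp
  13→20: 7 bp
  20→33: 13 bp
  33→55: 22 bp
  55→56: 1 bp
  56→62: 6 bp
  62→75: 13 bp
  75→87: 12 bp
  87→99: 12 bp
  99→106: 7 bp
  106→123: 17 bp
  123→126: 3 bp
  126→135: 9 bp
  135→144: 9 bp
  144→163: 19 bp
  163→175: 12 bp
  175→182: 7 bp
  182→198: 16 bp
  198→211: 13 bp
  211→229: 18 bp
  229→237: 8 bp
  237→249: 12 bp
  249→253: 4 bp
  253→3 (wrap): 257-253+3 = 7 bp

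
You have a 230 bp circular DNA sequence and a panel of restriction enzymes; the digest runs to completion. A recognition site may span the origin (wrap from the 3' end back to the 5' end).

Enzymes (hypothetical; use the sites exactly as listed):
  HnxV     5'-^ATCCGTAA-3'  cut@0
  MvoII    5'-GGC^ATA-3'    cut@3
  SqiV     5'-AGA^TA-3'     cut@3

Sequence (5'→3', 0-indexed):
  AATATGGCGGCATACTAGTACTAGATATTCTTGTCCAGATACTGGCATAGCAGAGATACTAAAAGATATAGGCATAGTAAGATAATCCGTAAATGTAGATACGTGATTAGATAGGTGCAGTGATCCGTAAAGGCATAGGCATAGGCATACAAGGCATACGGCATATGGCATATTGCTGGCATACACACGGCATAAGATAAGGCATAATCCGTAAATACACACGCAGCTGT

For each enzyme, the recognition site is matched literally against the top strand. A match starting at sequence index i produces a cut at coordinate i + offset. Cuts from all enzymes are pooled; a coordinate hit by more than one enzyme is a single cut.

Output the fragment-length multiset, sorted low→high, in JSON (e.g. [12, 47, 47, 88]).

[2,3,6,6,6,6,7,7,7,7,9,9,10,10,11,11,11,12,12,14,14,15,35]

Scan for sites:
  HnxV ATCCGTAA/0: at [84, 122, 206] ⇒ [84, 122, 206]
  MvoII GGCATA/3: at [8, 43, 70, 131, 137, 143, 152, 159, 166, 177, 188, 200] ⇒ [11, 46, 73, 134, 140, 146, 155, 162, 169, 180, 191, 203]
  SqiV AGATA/3: at [22, 36, 53, 63, 79, 96, 108, 194] ⇒ [25, 39, 56, 66, 82, 99, 111, 197]

Pooled cuts: [11, 25, 39, 46, 56, 66, 73, 82, 84, 99, 111, 122, 134, 140, 146, 155, 162, 169, 180, 191, 197, 203, 206]

Fragment lengths:
  11→25: 14 bp
  25→39: 14 bp
  39→46: 7 bp
  46→56: 10 bp
  56→66: 10 bp
  66→73: 7 bp
  73→82: 9 bp
  82→84: 2 bp
  84→99: 15 bp
  99→111: 12 bp
  111→122: 11 bp
  122→134: 12 bp
  134→140: 6 bp
  140→146: 6 bp
  146→155: 9 bp
  155→162: 7 bp
  162→169: 7 bp
  169→180: 11 bp
  180→191: 11 bp
  191→197: 6 bp
  197→203: 6 bp
  203→206: 3 bp
  206→11 (wrap): 230-206+11 = 35 bp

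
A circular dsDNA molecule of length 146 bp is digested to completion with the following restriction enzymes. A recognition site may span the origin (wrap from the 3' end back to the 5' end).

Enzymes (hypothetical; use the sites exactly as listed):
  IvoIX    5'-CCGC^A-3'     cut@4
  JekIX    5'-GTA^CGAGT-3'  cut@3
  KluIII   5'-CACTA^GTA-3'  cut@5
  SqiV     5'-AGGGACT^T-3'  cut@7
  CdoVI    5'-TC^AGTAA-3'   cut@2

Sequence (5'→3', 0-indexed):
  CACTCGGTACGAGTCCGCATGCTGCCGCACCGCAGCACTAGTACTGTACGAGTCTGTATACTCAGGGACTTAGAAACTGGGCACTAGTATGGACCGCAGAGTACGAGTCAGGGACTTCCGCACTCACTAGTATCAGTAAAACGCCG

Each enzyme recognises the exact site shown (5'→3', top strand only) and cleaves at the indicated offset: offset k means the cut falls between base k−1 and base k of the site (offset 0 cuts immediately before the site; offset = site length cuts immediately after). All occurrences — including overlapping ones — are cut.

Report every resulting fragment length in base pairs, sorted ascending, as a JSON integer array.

Per-enzyme occurrences:
  IvoIX (CCGCA, off=4): starts [14, 24, 29, 93, 117, 143] → cuts [1, 18, 28, 33, 97, 121]
  JekIX (GTACGAGT, off=3): starts [6, 45, 100] → cuts [9, 48, 103]
  KluIII (CACTAGTA, off=5): starts [35, 81, 124] → cuts [40, 86, 129]
  SqiV (AGGGACTT, off=7): starts [63, 109] → cuts [70, 116]
  CdoVI (TCAGTAA, off=2): starts [132] → cuts [134]

Pooled cuts: [1, 9, 18, 28, 33, 40, 48, 70, 86, 97, 103, 116, 121, 129, 134]

Fragment lengths:
  1→9: 8 bp
  9→18: 9 bp
  18→28: 10 bp
  28→33: 5 bp
  33→40: 7 bp
  40→48: 8 bp
  48→70: 22 bp
  70→86: 16 bp
  86→97: 11 bp
  97→103: 6 bp
  103→116: 13 bp
  116→121: 5 bp
  121→129: 8 bp
  129→134: 5 bp
  134→1 (wrap): 146-134+1 = 13 bp

[5,5,5,6,7,8,8,8,9,10,11,13,13,16,22]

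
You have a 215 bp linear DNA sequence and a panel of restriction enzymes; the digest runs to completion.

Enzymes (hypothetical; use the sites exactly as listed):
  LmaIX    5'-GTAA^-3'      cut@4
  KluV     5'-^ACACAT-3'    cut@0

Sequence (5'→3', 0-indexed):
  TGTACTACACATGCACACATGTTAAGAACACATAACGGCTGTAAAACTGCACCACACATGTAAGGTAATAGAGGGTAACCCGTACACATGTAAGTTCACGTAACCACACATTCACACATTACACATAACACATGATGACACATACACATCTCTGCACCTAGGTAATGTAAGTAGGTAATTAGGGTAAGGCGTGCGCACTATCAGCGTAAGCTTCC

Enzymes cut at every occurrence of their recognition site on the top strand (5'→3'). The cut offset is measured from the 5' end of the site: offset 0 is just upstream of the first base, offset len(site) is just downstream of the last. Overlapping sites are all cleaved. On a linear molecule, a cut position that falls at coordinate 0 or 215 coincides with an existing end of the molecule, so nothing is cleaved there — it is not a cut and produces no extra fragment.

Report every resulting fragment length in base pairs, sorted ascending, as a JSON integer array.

[2,5,5,5,6,6,6,7,7,8,8,8,9,9,10,10,10,10,10,13,17,22,22]

Site scan:
  LmaIX (GTAA, off=4): starts [40, 59, 64, 74, 89, 99, 161, 166, 174, 183, 205] → cuts [44, 63, 68, 78, 93, 103, 165, 170, 178, 187, 209]
  KluV (ACACAT, off=0): starts [6, 14, 27, 53, 83, 105, 113, 120, 127, 137, 143] → cuts [6, 14, 27, 53, 83, 105, 113, 120, 127, 137, 143]

Pooled cuts: [6, 14, 27, 44, 53, 63, 68, 78, 83, 93, 103, 105, 113, 120, 127, 137, 143, 165, 170, 178, 187, 209]

Fragment lengths:
  [0,6): 6 bp
  [6,14): 8 bp
  [14,27): 13 bp
  [27,44): 17 bp
  [44,53): 9 bp
  [53,63): 10 bp
  [63,68): 5 bp
  [68,78): 10 bp
  [78,83): 5 bp
  [83,93): 10 bp
  [93,103): 10 bp
  [103,105): 2 bp
  [105,113): 8 bp
  [113,120): 7 bp
  [120,127): 7 bp
  [127,137): 10 bp
  [137,143): 6 bp
  [143,165): 22 bp
  [165,170): 5 bp
  [170,178): 8 bp
  [178,187): 9 bp
  [187,209): 22 bp
  [209,215): 6 bp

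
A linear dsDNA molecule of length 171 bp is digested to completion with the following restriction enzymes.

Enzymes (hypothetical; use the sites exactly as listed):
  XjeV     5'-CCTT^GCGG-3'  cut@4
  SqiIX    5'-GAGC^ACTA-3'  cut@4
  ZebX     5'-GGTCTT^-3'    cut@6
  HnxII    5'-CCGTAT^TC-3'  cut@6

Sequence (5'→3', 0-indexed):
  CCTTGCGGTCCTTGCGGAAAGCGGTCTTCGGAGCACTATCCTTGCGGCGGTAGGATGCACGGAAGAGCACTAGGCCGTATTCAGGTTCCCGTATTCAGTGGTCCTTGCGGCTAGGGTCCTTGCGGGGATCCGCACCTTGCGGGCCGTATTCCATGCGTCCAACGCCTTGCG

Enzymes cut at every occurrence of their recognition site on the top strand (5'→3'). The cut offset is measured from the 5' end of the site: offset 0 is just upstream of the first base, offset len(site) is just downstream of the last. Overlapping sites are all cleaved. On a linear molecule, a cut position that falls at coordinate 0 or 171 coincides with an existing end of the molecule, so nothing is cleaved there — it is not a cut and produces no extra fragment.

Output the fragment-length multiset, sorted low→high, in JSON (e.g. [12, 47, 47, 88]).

Scan for sites:
  XjeV (CCTTGCGG, off=4): starts [0, 9, 39, 102, 117, 134] → cuts [4, 13, 43, 106, 121, 138]
  SqiIX (GAGCACTA, off=4): starts [30, 64] → cuts [34, 68]
  ZebX (GGTCTT, off=6): starts [22] → cuts [28]
  HnxII (CCGTATTC, off=6): starts [74, 88, 143] → cuts [80, 94, 149]

All cut coordinates (distinct, sorted): [4, 13, 28, 34, 43, 68, 80, 94, 106, 121, 138, 149]

Fragments:
  [0,4): 4 bp
  [4,13): 9 bp
  [13,28): 15 bp
  [28,34): 6 bp
  [34,43): 9 bp
  [43,68): 25 bp
  [68,80): 12 bp
  [80,94): 14 bp
  [94,106): 12 bp
  [106,121): 15 bp
  [121,138): 17 bp
  [138,149): 11 bp
  [149,171): 22 bp

[4,6,9,9,11,12,12,14,15,15,17,22,25]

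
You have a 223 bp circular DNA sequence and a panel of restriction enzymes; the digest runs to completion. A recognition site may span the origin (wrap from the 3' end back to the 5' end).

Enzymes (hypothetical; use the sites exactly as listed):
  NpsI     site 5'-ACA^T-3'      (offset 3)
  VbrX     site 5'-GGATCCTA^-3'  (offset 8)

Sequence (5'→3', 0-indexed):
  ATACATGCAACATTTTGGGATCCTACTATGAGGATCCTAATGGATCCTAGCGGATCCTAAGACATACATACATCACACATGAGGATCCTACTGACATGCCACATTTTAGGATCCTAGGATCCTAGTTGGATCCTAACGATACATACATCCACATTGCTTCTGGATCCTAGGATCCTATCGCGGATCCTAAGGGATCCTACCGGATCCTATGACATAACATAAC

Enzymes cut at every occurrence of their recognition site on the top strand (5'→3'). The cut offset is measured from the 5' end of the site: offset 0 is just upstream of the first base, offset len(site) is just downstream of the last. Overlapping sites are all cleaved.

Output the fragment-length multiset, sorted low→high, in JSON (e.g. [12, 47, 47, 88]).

Scan for sites:
  NpsI ACAT/3: at [2, 9, 61, 65, 69, 76, 93, 100, 140, 144, 150, 211, 216, 221] ⇒ [1, 5, 12, 64, 68, 72, 79, 96, 103, 143, 147, 153, 214, 219]
  VbrX GGATCCTA/8: at [17, 31, 41, 51, 82, 108, 116, 127, 161, 169, 181, 191, 201] ⇒ [25, 39, 49, 59, 90, 116, 124, 135, 169, 177, 189, 199, 209]

All cut coordinates (distinct, sorted): [1, 5, 12, 25, 39, 49, 59, 64, 68, 72, 79, 90, 96, 103, 116, 124, 135, 143, 147, 153, 169, 177, 189, 199, 209, 214, 219]

Fragment lengths:
  1→5: 4 bp
  5→12: 7 bp
  12→25: 13 bp
  25→39: 14 bp
  39→49: 10 bp
  49→59: 10 bp
  59→64: 5 bp
  64→68: 4 bp
  68→72: 4 bp
  72→79: 7 bp
  79→90: 11 bp
  90→96: 6 bp
  96→103: 7 bp
  103→116: 13 bp
  116→124: 8 bp
  124→135: 11 bp
  135→143: 8 bp
  143→147: 4 bp
  147→153: 6 bp
  153→169: 16 bp
  169→177: 8 bp
  177→189: 12 bp
  189→199: 10 bp
  199→209: 10 bp
  209→214: 5 bp
  214→219: 5 bp
  219→1 (wrap): 223-219+1 = 5 bp

[4,4,4,4,5,5,5,5,6,6,7,7,7,8,8,8,10,10,10,10,11,11,12,13,13,14,16]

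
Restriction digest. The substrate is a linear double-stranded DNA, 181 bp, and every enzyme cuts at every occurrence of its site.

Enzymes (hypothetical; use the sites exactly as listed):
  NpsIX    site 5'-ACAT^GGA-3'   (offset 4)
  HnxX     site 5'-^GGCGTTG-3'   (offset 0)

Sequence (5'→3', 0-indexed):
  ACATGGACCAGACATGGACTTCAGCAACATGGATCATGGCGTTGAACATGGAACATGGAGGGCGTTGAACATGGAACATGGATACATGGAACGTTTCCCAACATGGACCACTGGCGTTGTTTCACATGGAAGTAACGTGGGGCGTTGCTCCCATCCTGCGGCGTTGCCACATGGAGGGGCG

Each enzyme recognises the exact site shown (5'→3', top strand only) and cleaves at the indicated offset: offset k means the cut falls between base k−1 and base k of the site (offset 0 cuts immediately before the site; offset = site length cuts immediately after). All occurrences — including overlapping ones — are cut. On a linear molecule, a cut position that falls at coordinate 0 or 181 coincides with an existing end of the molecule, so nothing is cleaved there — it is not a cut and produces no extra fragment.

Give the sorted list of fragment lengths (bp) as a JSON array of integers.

Scan for sites:
  NpsIX ACATGGA/4: at [0, 11, 26, 45, 52, 68, 75, 83, 100, 123, 168] ⇒ [4, 15, 30, 49, 56, 72, 79, 87, 104, 127, 172]
  HnxX GGCGTTG/0: at [37, 60, 112, 140, 159] ⇒ [37, 60, 112, 140, 159]

Pooled cuts: [4, 15, 30, 37, 49, 56, 60, 72, 79, 87, 104, 112, 127, 140, 159, 172]

Fragments:
  [0,4): 4 bp
  [4,15): 11 bp
  [15,30): 15 bp
  [30,37): 7 bp
  [37,49): 12 bp
  [49,56): 7 bp
  [56,60): 4 bp
  [60,72): 12 bp
  [72,79): 7 bp
  [79,87): 8 bp
  [87,104): 17 bp
  [104,112): 8 bp
  [112,127): 15 bp
  [127,140): 13 bp
  [140,159): 19 bp
  [159,172): 13 bp
  [172,181): 9 bp

[4,4,7,7,7,8,8,9,11,12,12,13,13,15,15,17,19]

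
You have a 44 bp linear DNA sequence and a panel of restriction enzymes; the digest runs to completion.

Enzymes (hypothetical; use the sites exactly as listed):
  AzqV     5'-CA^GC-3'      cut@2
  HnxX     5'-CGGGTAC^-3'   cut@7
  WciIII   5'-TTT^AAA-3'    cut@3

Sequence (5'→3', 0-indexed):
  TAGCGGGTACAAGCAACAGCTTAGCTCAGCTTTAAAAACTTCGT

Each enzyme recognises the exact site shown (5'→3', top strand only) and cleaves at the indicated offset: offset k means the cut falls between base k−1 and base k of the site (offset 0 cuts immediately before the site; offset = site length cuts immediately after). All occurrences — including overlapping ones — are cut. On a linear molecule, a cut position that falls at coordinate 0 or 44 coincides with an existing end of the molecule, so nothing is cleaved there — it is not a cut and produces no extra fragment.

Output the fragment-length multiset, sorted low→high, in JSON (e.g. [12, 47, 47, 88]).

Per-enzyme occurrences:
  AzqV (CAGC, off=2): starts [16, 26] → cuts [18, 28]
  HnxX (CGGGTAC, off=7): starts [3] → cuts [10]
  WciIII (TTTAAA, off=3): starts [30] → cuts [33]

All cut coordinates (distinct, sorted): [10, 18, 28, 33]

Fragments:
  [0,10): 10 bp
  [10,18): 8 bp
  [18,28): 10 bp
  [28,33): 5 bp
  [33,44): 11 bp

[5,8,10,10,11]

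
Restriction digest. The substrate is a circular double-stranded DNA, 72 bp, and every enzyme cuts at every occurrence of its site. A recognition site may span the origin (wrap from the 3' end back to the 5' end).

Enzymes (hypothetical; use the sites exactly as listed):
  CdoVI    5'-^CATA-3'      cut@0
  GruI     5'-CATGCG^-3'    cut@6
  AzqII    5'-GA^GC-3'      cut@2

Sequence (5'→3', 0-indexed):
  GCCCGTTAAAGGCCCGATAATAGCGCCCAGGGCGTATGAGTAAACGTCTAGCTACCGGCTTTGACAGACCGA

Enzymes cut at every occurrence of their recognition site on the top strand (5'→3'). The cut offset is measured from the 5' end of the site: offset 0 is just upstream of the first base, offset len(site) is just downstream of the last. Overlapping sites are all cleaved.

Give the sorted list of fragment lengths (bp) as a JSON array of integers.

[72]

Per-enzyme occurrences:
  CdoVI (CATA, off=0): no sites
  GruI (CATGCG, off=6): no sites
  AzqII GAGC/2: at [70] ⇒ [0]

Pooled cuts: [0]

Fragments:
  0→0 (wrap): 72-0+0 = 72 bp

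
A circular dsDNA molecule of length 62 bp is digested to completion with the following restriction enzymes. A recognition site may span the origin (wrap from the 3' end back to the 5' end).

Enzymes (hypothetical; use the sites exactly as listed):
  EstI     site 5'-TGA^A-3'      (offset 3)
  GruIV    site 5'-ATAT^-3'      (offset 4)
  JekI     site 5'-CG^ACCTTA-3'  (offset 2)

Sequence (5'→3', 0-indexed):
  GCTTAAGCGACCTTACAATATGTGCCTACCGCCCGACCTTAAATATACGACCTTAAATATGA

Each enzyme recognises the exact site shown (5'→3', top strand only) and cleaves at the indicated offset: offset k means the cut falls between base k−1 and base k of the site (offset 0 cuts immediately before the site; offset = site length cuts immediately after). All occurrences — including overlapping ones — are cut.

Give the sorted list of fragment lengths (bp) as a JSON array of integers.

Site scan:
  EstI (TGAA, off=3): no sites
  GruIV (ATAT, off=4): starts [17, 42, 56] → cuts [21, 46, 60]
  JekI (CGACCTTA, off=2): starts [7, 33, 47] → cuts [9, 35, 49]

All cut coordinates (distinct, sorted): [9, 21, 35, 46, 49, 60]

Fragment lengths:
  9→21: 12 bp
  21→35: 14 bp
  35→46: 11 bp
  46→49: 3 bp
  49→60: 11 bp
  60→9 (wrap): 62-60+9 = 11 bp

[3,11,11,11,12,14]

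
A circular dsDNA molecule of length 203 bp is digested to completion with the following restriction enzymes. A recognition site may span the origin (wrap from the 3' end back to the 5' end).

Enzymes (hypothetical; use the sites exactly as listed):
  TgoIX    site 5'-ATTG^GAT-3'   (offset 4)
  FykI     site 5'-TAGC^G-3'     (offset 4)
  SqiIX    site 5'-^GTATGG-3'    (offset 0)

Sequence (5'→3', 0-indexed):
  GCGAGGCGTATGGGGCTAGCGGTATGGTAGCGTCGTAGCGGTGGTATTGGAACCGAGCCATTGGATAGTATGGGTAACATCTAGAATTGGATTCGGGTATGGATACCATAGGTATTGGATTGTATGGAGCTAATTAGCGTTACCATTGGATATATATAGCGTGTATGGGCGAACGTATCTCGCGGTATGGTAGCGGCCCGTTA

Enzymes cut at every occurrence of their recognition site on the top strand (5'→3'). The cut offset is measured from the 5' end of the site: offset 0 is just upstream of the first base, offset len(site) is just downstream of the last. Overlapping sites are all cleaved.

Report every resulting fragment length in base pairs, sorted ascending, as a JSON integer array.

[1,2,4,4,5,7,8,10,10,10,11,12,13,17,21,22,22,24]

Per-enzyme occurrences:
  TgoIX ATTGGAT/4: at [59, 85, 113, 144] ⇒ [63, 89, 117, 148]
  FykI TAGCG/4: at [16, 27, 35, 134, 156, 190, 201] ⇒ [2, 20, 31, 39, 138, 160, 194]
  SqiIX GTATGG/0: at [7, 21, 67, 96, 121, 162, 184] ⇒ [7, 21, 67, 96, 121, 162, 184]

Pooled cuts: [2, 7, 20, 21, 31, 39, 63, 67, 89, 96, 117, 121, 138, 148, 160, 162, 184, 194]

Fragments:
  2→7: 5 bp
  7→20: 13 bp
  20→21: 1 bp
  21→31: 10 bp
  31→39: 8 bp
  39→63: 24 bp
  63→67: 4 bp
  67→89: 22 bp
  89→96: 7 bp
  96→117: 21 bp
  117→121: 4 bp
  121→138: 17 bp
  138→148: 10 bp
  148→160: 12 bp
  160→162: 2 bp
  162→184: 22 bp
  184→194: 10 bp
  194→2 (wrap): 203-194+2 = 11 bp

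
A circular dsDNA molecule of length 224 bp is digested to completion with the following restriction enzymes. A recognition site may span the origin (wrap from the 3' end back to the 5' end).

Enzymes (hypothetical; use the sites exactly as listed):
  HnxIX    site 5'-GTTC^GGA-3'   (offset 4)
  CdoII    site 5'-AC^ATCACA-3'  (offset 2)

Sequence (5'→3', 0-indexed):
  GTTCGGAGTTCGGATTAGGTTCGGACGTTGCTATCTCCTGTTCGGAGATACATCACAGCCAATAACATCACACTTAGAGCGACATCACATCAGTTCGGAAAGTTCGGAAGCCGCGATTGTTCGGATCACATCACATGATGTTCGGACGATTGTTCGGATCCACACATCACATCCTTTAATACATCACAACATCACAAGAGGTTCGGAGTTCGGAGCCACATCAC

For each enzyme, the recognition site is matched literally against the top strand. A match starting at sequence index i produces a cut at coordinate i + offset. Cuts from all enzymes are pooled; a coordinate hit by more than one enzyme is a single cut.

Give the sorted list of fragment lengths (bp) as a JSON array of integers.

[7,7,7,8,8,9,10,11,12,13,14,14,15,17,17,17,17,21]

Site scan:
  HnxIX GTTCGGA/4: at [0, 7, 18, 39, 92, 101, 118, 139, 151, 200, 207] ⇒ [4, 11, 22, 43, 96, 105, 122, 143, 155, 204, 211]
  CdoII ACATCACA/2: at [49, 64, 81, 127, 163, 180, 188] ⇒ [51, 66, 83, 129, 165, 182, 190]

All cut coordinates (distinct, sorted): [4, 11, 22, 43, 51, 66, 83, 96, 105, 122, 129, 143, 155, 165, 182, 190, 204, 211]

Fragment lengths:
  4→11: 7 bp
  11→22: 11 bp
  22→43: 21 bp
  43→51: 8 bp
  51→66: 15 bp
  66→83: 17 bp
  83→96: 13 bp
  96→105: 9 bp
  105→122: 17 bp
  122→129: 7 bp
  129→143: 14 bp
  143→155: 12 bp
  155→165: 10 bp
  165→182: 17 bp
  182→190: 8 bp
  190→204: 14 bp
  204→211: 7 bp
  211→4 (wrap): 224-211+4 = 17 bp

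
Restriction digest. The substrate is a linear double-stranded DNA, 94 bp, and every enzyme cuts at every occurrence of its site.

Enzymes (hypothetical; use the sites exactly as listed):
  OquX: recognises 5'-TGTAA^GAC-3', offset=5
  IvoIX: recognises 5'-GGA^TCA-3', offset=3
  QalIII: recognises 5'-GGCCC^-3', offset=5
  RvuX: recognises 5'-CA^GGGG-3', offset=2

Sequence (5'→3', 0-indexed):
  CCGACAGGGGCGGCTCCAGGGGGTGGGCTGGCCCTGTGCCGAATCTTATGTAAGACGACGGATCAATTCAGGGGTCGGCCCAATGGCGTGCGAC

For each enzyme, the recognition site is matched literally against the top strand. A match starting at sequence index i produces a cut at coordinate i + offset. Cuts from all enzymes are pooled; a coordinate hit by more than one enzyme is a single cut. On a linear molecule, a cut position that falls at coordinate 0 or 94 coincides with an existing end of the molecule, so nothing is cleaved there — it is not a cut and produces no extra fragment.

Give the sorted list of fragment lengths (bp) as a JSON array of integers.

Site scan:
  OquX (TGTAAGAC, off=5): starts [48] → cuts [53]
  IvoIX (GGATCA, off=3): starts [59] → cuts [62]
  QalIII (GGCCC, off=5): starts [29, 76] → cuts [34, 81]
  RvuX (CAGGGG, off=2): starts [4, 16, 68] → cuts [6, 18, 70]

Pooled cuts: [6, 18, 34, 53, 62, 70, 81]

Fragment lengths:
  [0,6): 6 bp
  [6,18): 12 bp
  [18,34): 16 bp
  [34,53): 19 bp
  [53,62): 9 bp
  [62,70): 8 bp
  [70,81): 11 bp
  [81,94): 13 bp

[6,8,9,11,12,13,16,19]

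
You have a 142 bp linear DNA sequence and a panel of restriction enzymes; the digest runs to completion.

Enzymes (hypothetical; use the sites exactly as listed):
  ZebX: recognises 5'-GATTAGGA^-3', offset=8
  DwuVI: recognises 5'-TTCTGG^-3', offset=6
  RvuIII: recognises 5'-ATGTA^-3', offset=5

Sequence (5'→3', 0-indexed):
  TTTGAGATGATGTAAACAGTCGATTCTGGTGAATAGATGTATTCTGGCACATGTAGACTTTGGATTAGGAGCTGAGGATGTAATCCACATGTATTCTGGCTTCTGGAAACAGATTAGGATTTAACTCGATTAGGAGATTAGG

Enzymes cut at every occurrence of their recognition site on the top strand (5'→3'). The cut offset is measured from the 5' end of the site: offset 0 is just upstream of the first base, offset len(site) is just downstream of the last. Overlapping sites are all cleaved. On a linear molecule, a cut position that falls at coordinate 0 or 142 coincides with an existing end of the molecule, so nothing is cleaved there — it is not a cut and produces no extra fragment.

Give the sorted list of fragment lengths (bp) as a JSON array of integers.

[6,6,7,7,8,11,12,12,13,14,15,15,16]

Per-enzyme occurrences:
  ZebX (GATTAGGA, off=8): starts [62, 111, 127] → cuts [70, 119, 135]
  DwuVI (TTCTGG, off=6): starts [23, 41, 93, 100] → cuts [29, 47, 99, 106]
  RvuIII (ATGTA, off=5): starts [9, 36, 50, 77, 88] → cuts [14, 41, 55, 82, 93]

All cut coordinates (distinct, sorted): [14, 29, 41, 47, 55, 70, 82, 93, 99, 106, 119, 135]

Fragments:
  [0,14): 14 bp
  [14,29): 15 bp
  [29,41): 12 bp
  [41,47): 6 bp
  [47,55): 8 bp
  [55,70): 15 bp
  [70,82): 12 bp
  [82,93): 11 bp
  [93,99): 6 bp
  [99,106): 7 bp
  [106,119): 13 bp
  [119,135): 16 bp
  [135,142): 7 bp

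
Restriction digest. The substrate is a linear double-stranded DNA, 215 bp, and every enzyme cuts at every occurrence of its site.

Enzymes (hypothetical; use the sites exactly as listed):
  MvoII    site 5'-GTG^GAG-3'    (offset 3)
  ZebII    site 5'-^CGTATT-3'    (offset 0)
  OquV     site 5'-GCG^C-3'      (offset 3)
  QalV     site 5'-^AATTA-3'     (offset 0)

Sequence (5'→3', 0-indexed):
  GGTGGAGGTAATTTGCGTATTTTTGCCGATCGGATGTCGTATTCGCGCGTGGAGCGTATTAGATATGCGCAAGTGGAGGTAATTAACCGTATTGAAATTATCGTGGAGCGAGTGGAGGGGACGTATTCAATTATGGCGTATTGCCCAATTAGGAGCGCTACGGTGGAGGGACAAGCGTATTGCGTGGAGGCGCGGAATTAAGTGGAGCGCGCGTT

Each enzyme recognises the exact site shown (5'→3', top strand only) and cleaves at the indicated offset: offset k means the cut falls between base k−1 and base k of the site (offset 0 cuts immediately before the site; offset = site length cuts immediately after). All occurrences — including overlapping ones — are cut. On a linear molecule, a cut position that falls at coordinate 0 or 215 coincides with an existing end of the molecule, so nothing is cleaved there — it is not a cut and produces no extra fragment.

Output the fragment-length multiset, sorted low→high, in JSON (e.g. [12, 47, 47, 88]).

[2,3,3,4,4,4,5,5,6,6,7,7,7,8,8,8,9,9,10,10,10,10,11,11,11,15,22]

Per-enzyme occurrences:
  MvoII GTGGAG/3: at [1, 48, 72, 102, 111, 162, 183, 201] ⇒ [4, 51, 75, 105, 114, 165, 186, 204]
  ZebII CGTATT/0: at [15, 37, 54, 87, 121, 136, 175] ⇒ [15, 37, 54, 87, 121, 136, 175]
  OquV GCGC/3: at [44, 66, 154, 189, 206, 208] ⇒ [47, 69, 157, 192, 209, 211]
  QalV AATTA/0: at [80, 95, 128, 146, 195] ⇒ [80, 95, 128, 146, 195]

Pooled cuts: [4, 15, 37, 47, 51, 54, 69, 75, 80, 87, 95, 105, 114, 121, 128, 136, 146, 157, 165, 175, 186, 192, 195, 204, 209, 211]

Fragment lengths:
  [0,4): 4 bp
  [4,15): 11 bp
  [15,37): 22 bp
  [37,47): 10 bp
  [47,51): 4 bp
  [51,54): 3 bp
  [54,69): 15 bp
  [69,75): 6 bp
  [75,80): 5 bp
  [80,87): 7 bp
  [87,95): 8 bp
  [95,105): 10 bp
  [105,114): 9 bp
  [114,121): 7 bp
  [121,128): 7 bp
  [128,136): 8 bp
  [136,146): 10 bp
  [146,157): 11 bp
  [157,165): 8 bp
  [165,175): 10 bp
  [175,186): 11 bp
  [186,192): 6 bp
  [192,195): 3 bp
  [195,204): 9 bp
  [204,209): 5 bp
  [209,211): 2 bp
  [211,215): 4 bp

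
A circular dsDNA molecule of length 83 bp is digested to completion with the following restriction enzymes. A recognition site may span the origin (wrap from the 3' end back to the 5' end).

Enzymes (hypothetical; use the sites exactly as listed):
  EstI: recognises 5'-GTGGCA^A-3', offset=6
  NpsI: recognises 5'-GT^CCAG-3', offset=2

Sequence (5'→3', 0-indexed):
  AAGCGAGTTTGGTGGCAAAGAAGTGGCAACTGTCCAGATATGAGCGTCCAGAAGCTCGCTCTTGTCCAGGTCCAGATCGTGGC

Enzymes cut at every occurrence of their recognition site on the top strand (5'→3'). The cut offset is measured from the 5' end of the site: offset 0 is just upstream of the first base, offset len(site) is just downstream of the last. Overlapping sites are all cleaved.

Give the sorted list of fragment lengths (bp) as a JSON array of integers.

Site scan:
  EstI GTGGCAA/6: at [11, 22, 78] ⇒ [1, 17, 28]
  NpsI GTCCAG/2: at [31, 45, 63, 69] ⇒ [33, 47, 65, 71]

All cut coordinates (distinct, sorted): [1, 17, 28, 33, 47, 65, 71]

Fragment lengths:
  1→17: 16 bp
  17→28: 11 bp
  28→33: 5 bp
  33→47: 14 bp
  47→65: 18 bp
  65→71: 6 bp
  71→1 (wrap): 83-71+1 = 13 bp

[5,6,11,13,14,16,18]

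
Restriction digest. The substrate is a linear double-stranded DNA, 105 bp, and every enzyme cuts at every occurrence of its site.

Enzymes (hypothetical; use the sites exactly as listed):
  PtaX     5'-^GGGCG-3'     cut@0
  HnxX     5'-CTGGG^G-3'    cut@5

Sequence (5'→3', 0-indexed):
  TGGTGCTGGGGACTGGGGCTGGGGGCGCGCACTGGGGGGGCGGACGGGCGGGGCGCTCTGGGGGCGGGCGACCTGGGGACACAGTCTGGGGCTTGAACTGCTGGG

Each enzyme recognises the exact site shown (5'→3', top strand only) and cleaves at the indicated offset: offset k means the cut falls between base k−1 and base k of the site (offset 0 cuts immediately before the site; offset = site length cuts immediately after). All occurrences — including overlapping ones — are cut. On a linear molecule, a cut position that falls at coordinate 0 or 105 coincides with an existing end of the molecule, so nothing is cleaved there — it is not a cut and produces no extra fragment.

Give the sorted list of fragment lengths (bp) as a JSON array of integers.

Scan for sites:
  PtaX GGGCG/0: at [22, 37, 45, 50, 61, 65] ⇒ [22, 37, 45, 50, 61, 65]
  HnxX CTGGGG/5: at [5, 12, 18, 31, 57, 72, 85] ⇒ [10, 17, 23, 36, 62, 77, 90]

All cut coordinates (distinct, sorted): [10, 17, 22, 23, 36, 37, 45, 50, 61, 62, 65, 77, 90]

Fragments:
  [0,10): 10 bp
  [10,17): 7 bp
  [17,22): 5 bp
  [22,23): 1 bp
  [23,36): 13 bp
  [36,37): 1 bp
  [37,45): 8 bp
  [45,50): 5 bp
  [50,61): 11 bp
  [61,62): 1 bp
  [62,65): 3 bp
  [65,77): 12 bp
  [77,90): 13 bp
  [90,105): 15 bp

[1,1,1,3,5,5,7,8,10,11,12,13,13,15]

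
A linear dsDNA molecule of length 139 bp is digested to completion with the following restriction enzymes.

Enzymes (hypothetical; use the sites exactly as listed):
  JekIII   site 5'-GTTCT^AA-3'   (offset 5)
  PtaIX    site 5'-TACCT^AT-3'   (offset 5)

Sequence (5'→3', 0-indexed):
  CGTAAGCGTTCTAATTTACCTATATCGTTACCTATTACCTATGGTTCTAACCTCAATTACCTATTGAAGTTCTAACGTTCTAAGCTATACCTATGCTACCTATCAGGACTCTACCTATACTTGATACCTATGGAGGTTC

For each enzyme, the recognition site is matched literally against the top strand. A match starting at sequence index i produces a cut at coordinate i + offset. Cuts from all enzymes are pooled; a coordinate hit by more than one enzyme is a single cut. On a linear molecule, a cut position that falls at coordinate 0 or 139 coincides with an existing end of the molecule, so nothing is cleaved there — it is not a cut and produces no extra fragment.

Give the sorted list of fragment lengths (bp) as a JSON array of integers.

[7,8,8,9,9,10,11,11,12,12,13,14,15]

Scan for sites:
  JekIII GTTCTAA/5: at [7, 43, 68, 76] ⇒ [12, 48, 73, 81]
  PtaIX TACCTAT/5: at [16, 28, 35, 57, 87, 96, 111, 124] ⇒ [21, 33, 40, 62, 92, 101, 116, 129]

Pooled cuts: [12, 21, 33, 40, 48, 62, 73, 81, 92, 101, 116, 129]

Fragments:
  [0,12): 12 bp
  [12,21): 9 bp
  [21,33): 12 bp
  [33,40): 7 bp
  [40,48): 8 bp
  [48,62): 14 bp
  [62,73): 11 bp
  [73,81): 8 bp
  [81,92): 11 bp
  [92,101): 9 bp
  [101,116): 15 bp
  [116,129): 13 bp
  [129,139): 10 bp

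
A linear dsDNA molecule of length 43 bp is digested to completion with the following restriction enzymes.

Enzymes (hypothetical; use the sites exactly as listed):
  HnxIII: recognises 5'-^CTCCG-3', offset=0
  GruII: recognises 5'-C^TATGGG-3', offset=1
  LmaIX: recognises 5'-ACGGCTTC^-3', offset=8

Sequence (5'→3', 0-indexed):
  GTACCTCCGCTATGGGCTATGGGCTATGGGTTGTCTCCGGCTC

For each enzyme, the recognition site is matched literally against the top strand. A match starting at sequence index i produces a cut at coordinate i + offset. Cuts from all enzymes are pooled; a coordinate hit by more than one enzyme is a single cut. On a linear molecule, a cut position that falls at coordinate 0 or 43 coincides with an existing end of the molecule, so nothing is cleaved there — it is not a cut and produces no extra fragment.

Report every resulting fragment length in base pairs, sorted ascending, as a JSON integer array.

Site scan:
  HnxIII (CTCCG, off=0): starts [4, 34] → cuts [4, 34]
  GruII (CTATGGG, off=1): starts [9, 16, 23] → cuts [10, 17, 24]
  LmaIX (ACGGCTTC, off=8): no sites

Pooled cuts: [4, 10, 17, 24, 34]

Fragments:
  [0,4): 4 bp
  [4,10): 6 bp
  [10,17): 7 bp
  [17,24): 7 bp
  [24,34): 10 bp
  [34,43): 9 bp

[4,6,7,7,9,10]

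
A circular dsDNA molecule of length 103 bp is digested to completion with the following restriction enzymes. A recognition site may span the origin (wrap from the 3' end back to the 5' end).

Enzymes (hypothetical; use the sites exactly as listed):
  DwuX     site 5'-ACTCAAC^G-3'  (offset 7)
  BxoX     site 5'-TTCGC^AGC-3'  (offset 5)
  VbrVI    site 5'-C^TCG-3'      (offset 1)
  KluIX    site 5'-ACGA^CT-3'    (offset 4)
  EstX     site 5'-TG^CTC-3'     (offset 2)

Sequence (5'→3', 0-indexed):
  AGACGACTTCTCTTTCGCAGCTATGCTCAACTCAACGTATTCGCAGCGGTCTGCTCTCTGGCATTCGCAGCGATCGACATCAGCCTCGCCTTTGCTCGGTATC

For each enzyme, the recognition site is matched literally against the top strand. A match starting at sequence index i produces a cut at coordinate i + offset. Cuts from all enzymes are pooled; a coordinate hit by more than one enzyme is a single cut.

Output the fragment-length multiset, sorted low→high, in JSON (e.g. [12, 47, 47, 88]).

Scan for sites:
  DwuX (ACTCAACG, off=7): starts [29] → cuts [36]
  BxoX (TTCGCAGC, off=5): starts [13, 39, 63] → cuts [18, 44, 68]
  VbrVI (CTCG, off=1): starts [84, 94] → cuts [85, 95]
  KluIX (ACGACT, off=4): starts [2] → cuts [6]
  EstX (TGCTC, off=2): starts [23, 51, 92] → cuts [25, 53, 94]

All cut coordinates (distinct, sorted): [6, 18, 25, 36, 44, 53, 68, 85, 94, 95]

Fragment lengths:
  6→18: 12 bp
  18→25: 7 bp
  25→36: 11 bp
  36→44: 8 bp
  44→53: 9 bp
  53→68: 15 bp
  68→85: 17 bp
  85→94: 9 bp
  94→95: 1 bp
  95→6 (wrap): 103-95+6 = 14 bp

[1,7,8,9,9,11,12,14,15,17]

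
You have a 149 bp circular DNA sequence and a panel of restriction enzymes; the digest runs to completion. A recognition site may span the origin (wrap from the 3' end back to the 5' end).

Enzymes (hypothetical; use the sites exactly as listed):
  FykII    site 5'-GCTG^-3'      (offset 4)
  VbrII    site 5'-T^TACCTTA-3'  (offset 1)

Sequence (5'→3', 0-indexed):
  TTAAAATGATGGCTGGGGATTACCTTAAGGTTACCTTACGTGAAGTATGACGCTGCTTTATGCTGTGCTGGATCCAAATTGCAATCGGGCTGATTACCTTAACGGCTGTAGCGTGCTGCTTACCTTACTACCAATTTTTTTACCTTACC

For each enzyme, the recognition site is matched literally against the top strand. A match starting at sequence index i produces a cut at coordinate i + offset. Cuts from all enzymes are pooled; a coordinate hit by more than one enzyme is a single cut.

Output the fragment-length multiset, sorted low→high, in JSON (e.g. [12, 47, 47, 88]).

[2,2,5,5,5,10,10,11,14,19,20,22,24]

Site scan:
  FykII (GCTG, off=4): starts [11, 51, 61, 66, 88, 104, 114] → cuts [15, 55, 65, 70, 92, 108, 118]
  VbrII (TTACCTTA, off=1): starts [19, 30, 93, 119, 139, 144] → cuts [20, 31, 94, 120, 140, 145]

Pooled cuts: [15, 20, 31, 55, 65, 70, 92, 94, 108, 118, 120, 140, 145]

Fragments:
  15→20: 5 bp
  20→31: 11 bp
  31→55: 24 bp
  55→65: 10 bp
  65→70: 5 bp
  70→92: 22 bp
  92→94: 2 bp
  94→108: 14 bp
  108→118: 10 bp
  118→120: 2 bp
  120→140: 20 bp
  140→145: 5 bp
  145→15 (wrap): 149-145+15 = 19 bp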